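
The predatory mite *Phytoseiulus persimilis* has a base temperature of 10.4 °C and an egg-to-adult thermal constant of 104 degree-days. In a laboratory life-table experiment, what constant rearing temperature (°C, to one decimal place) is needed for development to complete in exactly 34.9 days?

13.4 °C

Required daily accumulation = 104 / 34.9 = 2.980 DD/day.
T = T_base + 2.980 = 10.4 + 2.980 = 13.380 ≈ 13.4 °C.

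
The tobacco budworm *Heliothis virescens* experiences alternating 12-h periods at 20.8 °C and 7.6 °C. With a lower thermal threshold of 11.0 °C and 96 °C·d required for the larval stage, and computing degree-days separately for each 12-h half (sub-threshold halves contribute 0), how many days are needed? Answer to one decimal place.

19.6 days

Day half: max(0, 20.8 − 11.0) × 0.5 = 9.8 × 0.5 = 4.90 DD.
Night half: max(0, 7.6 − 11.0) × 0.5 = 0.0 × 0.5 = 0.00 DD.
Per 24 h: 4.90 DD/day.
Duration = 96 / 4.90 = 19.592 ≈ 19.6 days.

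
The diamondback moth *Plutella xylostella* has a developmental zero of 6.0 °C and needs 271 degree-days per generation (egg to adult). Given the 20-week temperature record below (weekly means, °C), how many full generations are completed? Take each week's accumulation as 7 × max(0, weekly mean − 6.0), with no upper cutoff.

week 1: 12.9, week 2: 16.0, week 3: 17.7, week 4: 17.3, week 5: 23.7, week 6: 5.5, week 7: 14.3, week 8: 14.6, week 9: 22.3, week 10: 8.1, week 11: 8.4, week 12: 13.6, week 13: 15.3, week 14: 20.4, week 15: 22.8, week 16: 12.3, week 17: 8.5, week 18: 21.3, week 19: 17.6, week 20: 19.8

4 generations

Weekly DD (7 × max(0, T̄ − 6.0)): 48.3, 70.0, 81.9, 79.1, 123.9, 0.0, 58.1, 60.2, 114.1, 14.7, 16.8, 53.2, 65.1, 100.8, 117.6, 44.1, 17.5, 107.1, 81.2, 96.6.
Season total = 1350.3 DD.
Complete generations = ⌊1350.3 / 271⌋ = 4.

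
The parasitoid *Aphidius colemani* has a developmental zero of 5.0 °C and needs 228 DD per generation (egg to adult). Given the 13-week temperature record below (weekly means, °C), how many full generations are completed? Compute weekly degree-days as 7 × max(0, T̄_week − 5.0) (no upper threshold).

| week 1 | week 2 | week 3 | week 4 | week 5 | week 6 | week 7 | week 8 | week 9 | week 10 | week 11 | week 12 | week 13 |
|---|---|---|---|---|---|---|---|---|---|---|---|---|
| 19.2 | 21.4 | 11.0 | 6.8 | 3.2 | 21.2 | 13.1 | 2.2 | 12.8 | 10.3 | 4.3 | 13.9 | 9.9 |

Weekly DD (7 × max(0, T̄ − 5.0)): 99.4, 114.8, 42.0, 12.6, 0.0, 113.4, 56.7, 0.0, 54.6, 37.1, 0.0, 62.3, 34.3.
Season total = 627.2 DD.
Complete generations = ⌊627.2 / 228⌋ = 2.

2 generations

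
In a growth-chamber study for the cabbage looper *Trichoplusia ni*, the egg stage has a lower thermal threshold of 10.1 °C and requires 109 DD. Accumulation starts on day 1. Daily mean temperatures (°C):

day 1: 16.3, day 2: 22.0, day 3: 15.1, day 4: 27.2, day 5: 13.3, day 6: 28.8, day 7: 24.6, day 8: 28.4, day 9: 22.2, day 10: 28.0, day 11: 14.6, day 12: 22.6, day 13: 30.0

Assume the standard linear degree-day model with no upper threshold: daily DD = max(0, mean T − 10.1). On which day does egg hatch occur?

day 10

Daily DD above 10.1 °C: 6.2, 11.9, 5.0, 17.1, 3.2, 18.7, 14.5, 18.3, 12.1, 17.9, 4.5, 12.5, 19.9.
Cumulative: 6.2, 18.1, 23.1, 40.2, 43.4, 62.1, 76.6, 94.9, 107.0, 124.9, 129.4, 141.9, 161.8.
The total first reaches 109 DD on day 10.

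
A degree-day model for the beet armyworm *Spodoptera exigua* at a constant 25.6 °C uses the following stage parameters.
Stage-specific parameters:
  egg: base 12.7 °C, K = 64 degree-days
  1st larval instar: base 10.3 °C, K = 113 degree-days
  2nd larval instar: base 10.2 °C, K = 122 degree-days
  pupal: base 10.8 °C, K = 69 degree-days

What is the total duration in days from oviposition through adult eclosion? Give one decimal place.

24.9 days

egg: 64 / (25.6 − 12.7) = 64 / 12.9 = 4.961 d.
1st larval instar: 113 / (25.6 − 10.3) = 113 / 15.3 = 7.386 d.
2nd larval instar: 122 / (25.6 − 10.2) = 122 / 15.4 = 7.922 d.
pupal: 69 / (25.6 − 10.8) = 69 / 14.8 = 4.662 d.
Sum = 24.931 ≈ 24.9 days.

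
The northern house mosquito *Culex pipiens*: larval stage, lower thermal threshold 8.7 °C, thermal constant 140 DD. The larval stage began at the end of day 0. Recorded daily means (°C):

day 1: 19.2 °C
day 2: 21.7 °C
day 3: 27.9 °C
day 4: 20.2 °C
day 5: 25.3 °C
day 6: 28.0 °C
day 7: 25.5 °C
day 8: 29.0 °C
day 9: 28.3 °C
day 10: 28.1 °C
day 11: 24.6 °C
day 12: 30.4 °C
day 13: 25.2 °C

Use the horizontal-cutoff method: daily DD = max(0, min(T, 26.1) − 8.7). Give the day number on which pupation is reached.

day 10

Daily DD above 8.7 °C (capped at 17.4): 10.5, 13.0, 17.4, 11.5, 16.6, 17.4, 16.8, 17.4, 17.4, 17.4, 15.9, 17.4, 16.5.
Cumulative: 10.5, 23.5, 40.9, 52.4, 69.0, 86.4, 103.2, 120.6, 138.0, 155.4, 171.3, 188.7, 205.2.
The total first reaches 140 DD on day 10.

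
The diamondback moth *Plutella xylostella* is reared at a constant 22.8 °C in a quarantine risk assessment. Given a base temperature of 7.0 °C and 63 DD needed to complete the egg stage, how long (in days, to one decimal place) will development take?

4.0 days

Daily accumulation = 22.8 − 7.0 = 15.8 DD/day.
Duration = 63 / 15.8 = 3.987 ≈ 4.0 days.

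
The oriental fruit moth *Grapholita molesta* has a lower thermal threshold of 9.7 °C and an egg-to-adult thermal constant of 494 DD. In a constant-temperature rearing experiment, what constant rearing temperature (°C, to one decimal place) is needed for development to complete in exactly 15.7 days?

41.2 °C

Required daily accumulation = 494 / 15.7 = 31.465 DD/day.
T = T_base + 31.465 = 9.7 + 31.465 = 41.165 ≈ 41.2 °C.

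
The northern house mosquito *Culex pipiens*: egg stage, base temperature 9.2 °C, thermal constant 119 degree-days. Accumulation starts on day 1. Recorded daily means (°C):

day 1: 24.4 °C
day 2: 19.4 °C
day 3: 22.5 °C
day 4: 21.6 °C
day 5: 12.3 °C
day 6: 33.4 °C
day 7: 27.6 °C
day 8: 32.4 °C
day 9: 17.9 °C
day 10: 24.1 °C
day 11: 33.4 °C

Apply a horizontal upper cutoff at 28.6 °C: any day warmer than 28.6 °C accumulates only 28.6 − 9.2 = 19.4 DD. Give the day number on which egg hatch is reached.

day 9

Daily DD above 9.2 °C (capped at 19.4): 15.2, 10.2, 13.3, 12.4, 3.1, 19.4, 18.4, 19.4, 8.7, 14.9, 19.4.
Cumulative: 15.2, 25.4, 38.7, 51.1, 54.2, 73.6, 92.0, 111.4, 120.1, 135.0, 154.4.
The total first reaches 119 DD on day 9.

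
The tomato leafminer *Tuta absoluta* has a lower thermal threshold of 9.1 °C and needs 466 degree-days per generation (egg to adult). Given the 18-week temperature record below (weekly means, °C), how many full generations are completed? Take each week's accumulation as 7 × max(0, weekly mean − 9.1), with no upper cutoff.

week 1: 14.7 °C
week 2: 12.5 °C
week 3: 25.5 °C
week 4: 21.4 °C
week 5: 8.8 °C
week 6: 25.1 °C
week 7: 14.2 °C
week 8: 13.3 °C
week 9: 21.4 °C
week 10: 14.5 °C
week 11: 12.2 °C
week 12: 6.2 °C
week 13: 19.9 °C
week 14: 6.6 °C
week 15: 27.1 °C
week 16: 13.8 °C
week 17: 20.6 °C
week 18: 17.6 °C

2 generations

Weekly DD (7 × max(0, T̄ − 9.1)): 39.2, 23.8, 114.8, 86.1, 0.0, 112.0, 35.7, 29.4, 86.1, 37.8, 21.7, 0.0, 75.6, 0.0, 126.0, 32.9, 80.5, 59.5.
Season total = 961.1 DD.
Complete generations = ⌊961.1 / 466⌋ = 2.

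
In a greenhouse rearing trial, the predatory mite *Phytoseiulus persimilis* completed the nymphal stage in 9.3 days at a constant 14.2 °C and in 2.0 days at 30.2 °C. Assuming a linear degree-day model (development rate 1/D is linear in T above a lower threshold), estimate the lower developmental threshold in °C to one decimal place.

Linear rate model ⇒ the product D·(T − T_b) is constant across temperatures.
9.3·(14.2 − T_b) = 2.0·(30.2 − T_b)
T_b = (9.3·14.2 − 2.0·30.2) / (9.3 − 2.0) = 71.66 / 7.3 = 9.816 °C ≈ 9.8 °C.

9.8 °C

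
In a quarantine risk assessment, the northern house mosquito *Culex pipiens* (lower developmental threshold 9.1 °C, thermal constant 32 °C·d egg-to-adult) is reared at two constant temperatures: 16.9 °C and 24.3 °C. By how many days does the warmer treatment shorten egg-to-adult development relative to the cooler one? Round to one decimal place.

At 16.9 °C: 32 / (16.9 − 9.1) = 32 / 7.8 = 4.103 d.
At 24.3 °C: 32 / (24.3 − 9.1) = 32 / 15.2 = 2.105 d.
Difference = |4.103 − 2.105| = 1.997 ≈ 2.0 days.

2.0 days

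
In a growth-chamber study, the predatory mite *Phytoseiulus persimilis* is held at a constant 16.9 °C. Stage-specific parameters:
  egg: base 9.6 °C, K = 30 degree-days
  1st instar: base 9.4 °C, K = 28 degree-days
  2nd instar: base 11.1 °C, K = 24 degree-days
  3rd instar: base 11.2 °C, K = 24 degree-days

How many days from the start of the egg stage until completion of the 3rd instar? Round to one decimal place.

16.2 days

egg: 30 / (16.9 − 9.6) = 30 / 7.3 = 4.110 d.
1st instar: 28 / (16.9 − 9.4) = 28 / 7.5 = 3.733 d.
2nd instar: 24 / (16.9 − 11.1) = 24 / 5.8 = 4.138 d.
3rd instar: 24 / (16.9 − 11.2) = 24 / 5.7 = 4.211 d.
Sum = 16.191 ≈ 16.2 days.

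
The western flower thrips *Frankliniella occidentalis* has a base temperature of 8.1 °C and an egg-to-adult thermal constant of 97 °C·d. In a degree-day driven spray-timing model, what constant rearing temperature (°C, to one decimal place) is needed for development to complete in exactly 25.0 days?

Required daily accumulation = 97 / 25.0 = 3.880 DD/day.
T = T_base + 3.880 = 8.1 + 3.880 = 11.980 ≈ 12.0 °C.

12.0 °C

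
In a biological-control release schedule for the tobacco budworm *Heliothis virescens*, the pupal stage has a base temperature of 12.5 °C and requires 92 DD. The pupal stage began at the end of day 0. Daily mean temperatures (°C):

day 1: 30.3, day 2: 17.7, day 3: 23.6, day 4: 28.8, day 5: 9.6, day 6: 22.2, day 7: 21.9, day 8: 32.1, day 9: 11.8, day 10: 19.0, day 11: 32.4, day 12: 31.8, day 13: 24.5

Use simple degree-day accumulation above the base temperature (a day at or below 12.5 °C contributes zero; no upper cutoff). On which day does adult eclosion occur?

Daily DD above 12.5 °C: 17.8, 5.2, 11.1, 16.3, 0.0, 9.7, 9.4, 19.6, 0.0, 6.5, 19.9, 19.3, 12.0.
Cumulative: 17.8, 23.0, 34.1, 50.4, 50.4, 60.1, 69.5, 89.1, 89.1, 95.6, 115.5, 134.8, 146.8.
The total first reaches 92 DD on day 10.

day 10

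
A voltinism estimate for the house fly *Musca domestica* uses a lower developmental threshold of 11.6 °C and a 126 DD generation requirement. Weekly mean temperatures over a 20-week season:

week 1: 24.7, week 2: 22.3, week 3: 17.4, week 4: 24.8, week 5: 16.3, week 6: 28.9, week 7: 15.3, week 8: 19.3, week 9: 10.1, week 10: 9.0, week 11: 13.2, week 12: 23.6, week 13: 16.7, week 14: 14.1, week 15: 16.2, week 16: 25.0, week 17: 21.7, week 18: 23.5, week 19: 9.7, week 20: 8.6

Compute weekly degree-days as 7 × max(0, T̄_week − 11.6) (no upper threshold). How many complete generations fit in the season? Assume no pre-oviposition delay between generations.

7 generations

Weekly DD (7 × max(0, T̄ − 11.6)): 91.7, 74.9, 40.6, 92.4, 32.9, 121.1, 25.9, 53.9, 0.0, 0.0, 11.2, 84.0, 35.7, 17.5, 32.2, 93.8, 70.7, 83.3, 0.0, 0.0.
Season total = 961.8 DD.
Complete generations = ⌊961.8 / 126⌋ = 7.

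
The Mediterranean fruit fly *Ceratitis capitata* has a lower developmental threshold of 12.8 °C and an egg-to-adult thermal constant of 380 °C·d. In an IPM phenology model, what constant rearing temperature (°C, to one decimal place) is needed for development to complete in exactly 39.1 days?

Required daily accumulation = 380 / 39.1 = 9.719 DD/day.
T = T_base + 9.719 = 12.8 + 9.719 = 22.519 ≈ 22.5 °C.

22.5 °C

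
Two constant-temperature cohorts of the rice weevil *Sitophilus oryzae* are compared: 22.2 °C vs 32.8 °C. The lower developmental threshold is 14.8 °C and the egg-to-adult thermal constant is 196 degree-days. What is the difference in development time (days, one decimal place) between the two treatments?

15.6 days

At 22.2 °C: 196 / (22.2 − 14.8) = 196 / 7.4 = 26.486 d.
At 32.8 °C: 196 / (32.8 − 14.8) = 196 / 18.0 = 10.889 d.
Difference = |26.486 − 10.889| = 15.598 ≈ 15.6 days.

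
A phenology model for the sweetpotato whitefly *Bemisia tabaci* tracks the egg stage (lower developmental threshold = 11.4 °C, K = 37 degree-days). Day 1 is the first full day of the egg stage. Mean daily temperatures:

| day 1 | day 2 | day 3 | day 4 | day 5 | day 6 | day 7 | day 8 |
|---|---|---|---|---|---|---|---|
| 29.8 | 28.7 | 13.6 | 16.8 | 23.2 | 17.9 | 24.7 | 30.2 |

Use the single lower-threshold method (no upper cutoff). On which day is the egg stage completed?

day 3

Daily DD above 11.4 °C: 18.4, 17.3, 2.2, 5.4, 11.8, 6.5, 13.3, 18.8.
Cumulative: 18.4, 35.7, 37.9, 43.3, 55.1, 61.6, 74.9, 93.7.
The total first reaches 37 DD on day 3.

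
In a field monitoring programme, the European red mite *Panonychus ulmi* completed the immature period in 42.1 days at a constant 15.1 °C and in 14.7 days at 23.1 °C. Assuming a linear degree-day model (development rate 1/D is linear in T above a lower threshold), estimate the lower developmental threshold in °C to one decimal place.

Linear rate model ⇒ the product D·(T − T_b) is constant across temperatures.
42.1·(15.1 − T_b) = 14.7·(23.1 − T_b)
T_b = (42.1·15.1 − 14.7·23.1) / (42.1 − 14.7) = 296.14 / 27.4 = 10.808 °C ≈ 10.8 °C.

10.8 °C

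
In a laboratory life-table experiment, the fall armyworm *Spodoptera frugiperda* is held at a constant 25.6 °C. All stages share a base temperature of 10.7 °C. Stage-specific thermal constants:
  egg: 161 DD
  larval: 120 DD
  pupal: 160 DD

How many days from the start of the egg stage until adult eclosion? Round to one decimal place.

29.6 days

Daily accumulation at 25.6 °C = 25.6 − 10.7 = 14.9 DD/day.
Total K = 161 + 120 + 160 = 441 DD.
Total duration = 441 / 14.9 = 29.597 ≈ 29.6 days.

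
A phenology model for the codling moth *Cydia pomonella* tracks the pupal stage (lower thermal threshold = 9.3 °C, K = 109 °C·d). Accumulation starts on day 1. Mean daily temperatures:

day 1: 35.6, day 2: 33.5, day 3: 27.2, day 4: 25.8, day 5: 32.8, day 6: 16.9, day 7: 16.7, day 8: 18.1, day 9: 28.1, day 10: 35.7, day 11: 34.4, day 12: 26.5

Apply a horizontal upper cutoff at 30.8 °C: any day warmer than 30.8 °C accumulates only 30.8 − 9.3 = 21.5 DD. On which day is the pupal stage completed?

Daily DD above 9.3 °C (capped at 21.5): 21.5, 21.5, 17.9, 16.5, 21.5, 7.6, 7.4, 8.8, 18.8, 21.5, 21.5, 17.2.
Cumulative: 21.5, 43.0, 60.9, 77.4, 98.9, 106.5, 113.9, 122.7, 141.5, 163.0, 184.5, 201.7.
The total first reaches 109 DD on day 7.

day 7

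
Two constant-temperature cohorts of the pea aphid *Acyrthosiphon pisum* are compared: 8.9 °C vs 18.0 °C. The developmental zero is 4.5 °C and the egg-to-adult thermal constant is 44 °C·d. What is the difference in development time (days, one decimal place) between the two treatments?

6.7 days

At 8.9 °C: 44 / (8.9 − 4.5) = 44 / 4.4 = 10.000 d.
At 18.0 °C: 44 / (18.0 − 4.5) = 44 / 13.5 = 3.259 d.
Difference = |10.000 − 3.259| = 6.741 ≈ 6.7 days.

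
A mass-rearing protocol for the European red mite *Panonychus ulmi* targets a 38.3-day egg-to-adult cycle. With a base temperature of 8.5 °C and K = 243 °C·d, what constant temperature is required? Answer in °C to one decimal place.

14.8 °C

Required daily accumulation = 243 / 38.3 = 6.345 DD/day.
T = T_base + 6.345 = 8.5 + 6.345 = 14.845 ≈ 14.8 °C.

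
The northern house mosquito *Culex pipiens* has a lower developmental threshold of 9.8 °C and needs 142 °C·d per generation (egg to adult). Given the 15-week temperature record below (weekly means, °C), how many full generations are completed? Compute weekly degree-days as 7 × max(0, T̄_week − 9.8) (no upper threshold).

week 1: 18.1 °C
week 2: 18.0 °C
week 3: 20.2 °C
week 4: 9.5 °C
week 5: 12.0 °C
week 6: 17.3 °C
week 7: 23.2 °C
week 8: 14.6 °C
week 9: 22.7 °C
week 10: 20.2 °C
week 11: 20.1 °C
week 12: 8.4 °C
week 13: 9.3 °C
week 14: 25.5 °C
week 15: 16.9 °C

Weekly DD (7 × max(0, T̄ − 9.8)): 58.1, 57.4, 72.8, 0.0, 15.4, 52.5, 93.8, 33.6, 90.3, 72.8, 72.1, 0.0, 0.0, 109.9, 49.7.
Season total = 778.4 DD.
Complete generations = ⌊778.4 / 142⌋ = 5.

5 generations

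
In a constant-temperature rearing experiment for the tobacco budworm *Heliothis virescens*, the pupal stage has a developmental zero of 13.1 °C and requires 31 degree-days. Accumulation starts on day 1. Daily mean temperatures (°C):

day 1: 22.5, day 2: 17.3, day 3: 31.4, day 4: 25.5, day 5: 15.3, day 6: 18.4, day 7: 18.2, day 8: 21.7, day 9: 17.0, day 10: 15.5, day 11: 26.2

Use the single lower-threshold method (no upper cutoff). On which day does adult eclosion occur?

Daily DD above 13.1 °C: 9.4, 4.2, 18.3, 12.4, 2.2, 5.3, 5.1, 8.6, 3.9, 2.4, 13.1.
Cumulative: 9.4, 13.6, 31.9, 44.3, 46.5, 51.8, 56.9, 65.5, 69.4, 71.8, 84.9.
The total first reaches 31 DD on day 3.

day 3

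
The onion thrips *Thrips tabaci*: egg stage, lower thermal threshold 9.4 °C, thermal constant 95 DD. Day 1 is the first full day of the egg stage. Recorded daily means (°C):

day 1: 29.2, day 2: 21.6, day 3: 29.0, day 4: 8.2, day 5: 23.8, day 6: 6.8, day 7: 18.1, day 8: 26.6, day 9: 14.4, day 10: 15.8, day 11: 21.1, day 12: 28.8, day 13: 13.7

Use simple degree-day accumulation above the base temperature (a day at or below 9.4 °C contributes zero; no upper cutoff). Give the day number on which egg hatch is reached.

Daily DD above 9.4 °C: 19.8, 12.2, 19.6, 0.0, 14.4, 0.0, 8.7, 17.2, 5.0, 6.4, 11.7, 19.4, 4.3.
Cumulative: 19.8, 32.0, 51.6, 51.6, 66.0, 66.0, 74.7, 91.9, 96.9, 103.3, 115.0, 134.4, 138.7.
The total first reaches 95 DD on day 9.

day 9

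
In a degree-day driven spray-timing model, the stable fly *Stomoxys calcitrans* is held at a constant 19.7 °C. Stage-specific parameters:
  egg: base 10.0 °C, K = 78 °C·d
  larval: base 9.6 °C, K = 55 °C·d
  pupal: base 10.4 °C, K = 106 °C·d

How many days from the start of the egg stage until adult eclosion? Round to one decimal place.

egg: 78 / (19.7 − 10.0) = 78 / 9.7 = 8.041 d.
larval: 55 / (19.7 − 9.6) = 55 / 10.1 = 5.446 d.
pupal: 106 / (19.7 − 10.4) = 106 / 9.3 = 11.398 d.
Sum = 24.885 ≈ 24.9 days.

24.9 days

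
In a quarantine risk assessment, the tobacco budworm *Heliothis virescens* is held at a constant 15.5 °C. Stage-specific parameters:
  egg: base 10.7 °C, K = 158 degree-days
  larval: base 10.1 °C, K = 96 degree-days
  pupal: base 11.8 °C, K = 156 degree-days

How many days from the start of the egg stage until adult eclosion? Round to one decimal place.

egg: 158 / (15.5 − 10.7) = 158 / 4.8 = 32.917 d.
larval: 96 / (15.5 − 10.1) = 96 / 5.4 = 17.778 d.
pupal: 156 / (15.5 − 11.8) = 156 / 3.7 = 42.162 d.
Sum = 92.857 ≈ 92.9 days.

92.9 days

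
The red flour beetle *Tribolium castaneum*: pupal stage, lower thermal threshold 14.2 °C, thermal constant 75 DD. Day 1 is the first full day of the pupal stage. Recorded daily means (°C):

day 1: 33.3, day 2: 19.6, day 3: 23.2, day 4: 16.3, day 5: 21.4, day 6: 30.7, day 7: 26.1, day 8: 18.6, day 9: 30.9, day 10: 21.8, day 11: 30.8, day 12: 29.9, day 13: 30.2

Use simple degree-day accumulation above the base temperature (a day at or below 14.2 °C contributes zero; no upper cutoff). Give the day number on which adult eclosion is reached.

Daily DD above 14.2 °C: 19.1, 5.4, 9.0, 2.1, 7.2, 16.5, 11.9, 4.4, 16.7, 7.6, 16.6, 15.7, 16.0.
Cumulative: 19.1, 24.5, 33.5, 35.6, 42.8, 59.3, 71.2, 75.6, 92.3, 99.9, 116.5, 132.2, 148.2.
The total first reaches 75 DD on day 8.

day 8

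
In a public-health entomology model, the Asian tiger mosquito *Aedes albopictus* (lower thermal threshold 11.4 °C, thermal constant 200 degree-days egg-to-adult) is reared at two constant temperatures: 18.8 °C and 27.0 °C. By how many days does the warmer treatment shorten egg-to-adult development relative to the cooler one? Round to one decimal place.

14.2 days

At 18.8 °C: 200 / (18.8 − 11.4) = 200 / 7.4 = 27.027 d.
At 27.0 °C: 200 / (27.0 − 11.4) = 200 / 15.6 = 12.821 d.
Difference = |27.027 − 12.821| = 14.207 ≈ 14.2 days.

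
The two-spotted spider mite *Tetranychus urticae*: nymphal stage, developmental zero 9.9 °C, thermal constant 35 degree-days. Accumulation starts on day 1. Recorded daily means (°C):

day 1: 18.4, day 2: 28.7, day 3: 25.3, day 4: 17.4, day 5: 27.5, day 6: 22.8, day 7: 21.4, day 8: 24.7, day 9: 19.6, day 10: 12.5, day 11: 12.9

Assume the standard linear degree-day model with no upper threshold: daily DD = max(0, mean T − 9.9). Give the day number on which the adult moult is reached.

Daily DD above 9.9 °C: 8.5, 18.8, 15.4, 7.5, 17.6, 12.9, 11.5, 14.8, 9.7, 2.6, 3.0.
Cumulative: 8.5, 27.3, 42.7, 50.2, 67.8, 80.7, 92.2, 107.0, 116.7, 119.3, 122.3.
The total first reaches 35 DD on day 3.

day 3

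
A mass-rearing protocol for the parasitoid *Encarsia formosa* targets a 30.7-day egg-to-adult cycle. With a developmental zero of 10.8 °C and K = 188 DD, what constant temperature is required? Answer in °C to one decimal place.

16.9 °C

Required daily accumulation = 188 / 30.7 = 6.124 DD/day.
T = T_base + 6.124 = 10.8 + 6.124 = 16.924 ≈ 16.9 °C.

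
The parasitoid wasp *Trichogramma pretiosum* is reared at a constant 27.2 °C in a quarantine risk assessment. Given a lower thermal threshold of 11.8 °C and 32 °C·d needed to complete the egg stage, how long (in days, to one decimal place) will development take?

Daily accumulation = 27.2 − 11.8 = 15.4 DD/day.
Duration = 32 / 15.4 = 2.078 ≈ 2.1 days.

2.1 days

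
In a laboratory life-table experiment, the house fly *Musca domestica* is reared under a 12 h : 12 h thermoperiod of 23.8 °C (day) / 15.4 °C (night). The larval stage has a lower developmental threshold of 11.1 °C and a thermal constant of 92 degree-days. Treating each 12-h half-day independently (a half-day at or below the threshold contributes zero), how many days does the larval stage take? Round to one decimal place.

Day half: max(0, 23.8 − 11.1) × 0.5 = 12.7 × 0.5 = 6.35 DD.
Night half: max(0, 15.4 − 11.1) × 0.5 = 4.3 × 0.5 = 2.15 DD.
Per 24 h: 8.50 DD/day.
Duration = 92 / 8.50 = 10.824 ≈ 10.8 days.

10.8 days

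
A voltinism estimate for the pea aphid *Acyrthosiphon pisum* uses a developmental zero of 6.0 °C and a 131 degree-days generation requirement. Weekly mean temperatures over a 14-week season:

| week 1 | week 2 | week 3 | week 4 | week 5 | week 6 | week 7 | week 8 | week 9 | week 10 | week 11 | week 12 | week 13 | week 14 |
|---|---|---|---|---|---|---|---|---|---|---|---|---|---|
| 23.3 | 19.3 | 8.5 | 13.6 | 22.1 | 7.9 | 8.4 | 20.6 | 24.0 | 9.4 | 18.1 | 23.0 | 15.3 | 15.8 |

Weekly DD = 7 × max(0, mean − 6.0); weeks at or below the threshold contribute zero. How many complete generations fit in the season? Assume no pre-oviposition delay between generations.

Weekly DD (7 × max(0, T̄ − 6.0)): 121.1, 93.1, 17.5, 53.2, 112.7, 13.3, 16.8, 102.2, 126.0, 23.8, 84.7, 119.0, 65.1, 68.6.
Season total = 1017.1 DD.
Complete generations = ⌊1017.1 / 131⌋ = 7.

7 generations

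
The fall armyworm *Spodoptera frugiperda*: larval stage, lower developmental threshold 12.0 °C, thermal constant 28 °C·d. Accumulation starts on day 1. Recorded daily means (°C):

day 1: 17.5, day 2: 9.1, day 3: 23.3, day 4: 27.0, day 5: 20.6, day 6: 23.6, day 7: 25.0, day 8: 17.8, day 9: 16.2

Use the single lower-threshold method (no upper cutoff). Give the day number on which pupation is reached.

day 4

Daily DD above 12.0 °C: 5.5, 0.0, 11.3, 15.0, 8.6, 11.6, 13.0, 5.8, 4.2.
Cumulative: 5.5, 5.5, 16.8, 31.8, 40.4, 52.0, 65.0, 70.8, 75.0.
The total first reaches 28 DD on day 4.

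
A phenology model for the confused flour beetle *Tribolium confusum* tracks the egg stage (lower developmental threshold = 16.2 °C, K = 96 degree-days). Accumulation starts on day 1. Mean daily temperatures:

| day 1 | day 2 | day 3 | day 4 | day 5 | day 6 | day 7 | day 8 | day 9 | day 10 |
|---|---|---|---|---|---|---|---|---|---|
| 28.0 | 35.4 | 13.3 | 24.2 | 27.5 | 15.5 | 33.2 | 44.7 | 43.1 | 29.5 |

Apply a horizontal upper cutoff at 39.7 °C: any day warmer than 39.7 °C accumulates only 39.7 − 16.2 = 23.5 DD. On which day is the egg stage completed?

day 9

Daily DD above 16.2 °C (capped at 23.5): 11.8, 19.2, 0.0, 8.0, 11.3, 0.0, 17.0, 23.5, 23.5, 13.3.
Cumulative: 11.8, 31.0, 31.0, 39.0, 50.3, 50.3, 67.3, 90.8, 114.3, 127.6.
The total first reaches 96 DD on day 9.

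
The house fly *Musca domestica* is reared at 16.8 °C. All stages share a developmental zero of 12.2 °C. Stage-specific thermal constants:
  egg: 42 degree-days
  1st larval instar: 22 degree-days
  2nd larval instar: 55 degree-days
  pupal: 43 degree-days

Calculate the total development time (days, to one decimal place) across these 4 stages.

Daily accumulation at 16.8 °C = 16.8 − 12.2 = 4.6 DD/day.
Total K = 42 + 22 + 55 + 43 = 162 DD.
Total duration = 162 / 4.6 = 35.217 ≈ 35.2 days.

35.2 days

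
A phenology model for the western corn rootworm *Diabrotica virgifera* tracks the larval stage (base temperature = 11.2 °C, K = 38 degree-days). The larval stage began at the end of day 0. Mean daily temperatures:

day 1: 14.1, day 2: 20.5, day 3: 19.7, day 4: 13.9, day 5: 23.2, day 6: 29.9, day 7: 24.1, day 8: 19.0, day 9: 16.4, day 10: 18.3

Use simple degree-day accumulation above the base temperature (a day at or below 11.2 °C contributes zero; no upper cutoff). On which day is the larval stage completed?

Daily DD above 11.2 °C: 2.9, 9.3, 8.5, 2.7, 12.0, 18.7, 12.9, 7.8, 5.2, 7.1.
Cumulative: 2.9, 12.2, 20.7, 23.4, 35.4, 54.1, 67.0, 74.8, 80.0, 87.1.
The total first reaches 38 DD on day 6.

day 6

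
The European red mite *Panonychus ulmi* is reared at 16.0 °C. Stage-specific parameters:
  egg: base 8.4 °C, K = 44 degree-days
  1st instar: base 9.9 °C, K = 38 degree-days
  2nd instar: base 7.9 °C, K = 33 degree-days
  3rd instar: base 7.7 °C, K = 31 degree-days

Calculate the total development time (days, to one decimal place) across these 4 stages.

19.8 days

egg: 44 / (16.0 − 8.4) = 44 / 7.6 = 5.789 d.
1st instar: 38 / (16.0 − 9.9) = 38 / 6.1 = 6.230 d.
2nd instar: 33 / (16.0 − 7.9) = 33 / 8.1 = 4.074 d.
3rd instar: 31 / (16.0 − 7.7) = 31 / 8.3 = 3.735 d.
Sum = 19.828 ≈ 19.8 days.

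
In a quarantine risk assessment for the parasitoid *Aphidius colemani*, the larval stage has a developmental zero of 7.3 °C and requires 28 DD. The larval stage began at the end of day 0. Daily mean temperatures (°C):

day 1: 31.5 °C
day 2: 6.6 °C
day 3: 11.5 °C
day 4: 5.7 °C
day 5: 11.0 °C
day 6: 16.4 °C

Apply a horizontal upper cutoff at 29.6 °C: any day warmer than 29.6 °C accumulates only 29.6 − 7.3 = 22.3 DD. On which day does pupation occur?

Daily DD above 7.3 °C (capped at 22.3): 22.3, 0.0, 4.2, 0.0, 3.7, 9.1.
Cumulative: 22.3, 22.3, 26.5, 26.5, 30.2, 39.3.
The total first reaches 28 DD on day 5.

day 5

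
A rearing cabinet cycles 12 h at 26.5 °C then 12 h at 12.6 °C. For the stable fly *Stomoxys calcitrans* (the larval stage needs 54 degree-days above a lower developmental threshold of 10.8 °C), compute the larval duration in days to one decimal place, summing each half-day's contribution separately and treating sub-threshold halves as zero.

Day half: max(0, 26.5 − 10.8) × 0.5 = 15.7 × 0.5 = 7.85 DD.
Night half: max(0, 12.6 − 10.8) × 0.5 = 1.8 × 0.5 = 0.90 DD.
Per 24 h: 8.75 DD/day.
Duration = 54 / 8.75 = 6.171 ≈ 6.2 days.

6.2 days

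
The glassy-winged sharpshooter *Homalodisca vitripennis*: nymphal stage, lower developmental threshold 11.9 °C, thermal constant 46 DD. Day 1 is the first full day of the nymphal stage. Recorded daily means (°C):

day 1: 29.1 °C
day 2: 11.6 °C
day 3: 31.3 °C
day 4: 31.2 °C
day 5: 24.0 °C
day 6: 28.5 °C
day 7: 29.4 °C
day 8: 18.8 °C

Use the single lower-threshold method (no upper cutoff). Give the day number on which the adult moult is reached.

Daily DD above 11.9 °C: 17.2, 0.0, 19.4, 19.3, 12.1, 16.6, 17.5, 6.9.
Cumulative: 17.2, 17.2, 36.6, 55.9, 68.0, 84.6, 102.1, 109.0.
The total first reaches 46 DD on day 4.

day 4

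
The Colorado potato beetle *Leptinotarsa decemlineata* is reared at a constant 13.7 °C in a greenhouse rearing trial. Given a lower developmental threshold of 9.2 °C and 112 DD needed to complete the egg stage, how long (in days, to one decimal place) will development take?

24.9 days

Daily accumulation = 13.7 − 9.2 = 4.5 DD/day.
Duration = 112 / 4.5 = 24.889 ≈ 24.9 days.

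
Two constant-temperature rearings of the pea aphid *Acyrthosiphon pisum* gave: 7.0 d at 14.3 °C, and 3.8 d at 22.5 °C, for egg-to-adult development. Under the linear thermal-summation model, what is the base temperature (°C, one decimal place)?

4.6 °C

Equal thermal constants: D₁(T₁ − T_b) = D₂(T₂ − T_b).
7.0·(14.3 − T_b) = 3.8·(22.5 − T_b)
T_b = (7.0·14.3 − 3.8·22.5) / (7.0 − 3.8) = 14.60 / 3.2 = 4.563 °C ≈ 4.6 °C.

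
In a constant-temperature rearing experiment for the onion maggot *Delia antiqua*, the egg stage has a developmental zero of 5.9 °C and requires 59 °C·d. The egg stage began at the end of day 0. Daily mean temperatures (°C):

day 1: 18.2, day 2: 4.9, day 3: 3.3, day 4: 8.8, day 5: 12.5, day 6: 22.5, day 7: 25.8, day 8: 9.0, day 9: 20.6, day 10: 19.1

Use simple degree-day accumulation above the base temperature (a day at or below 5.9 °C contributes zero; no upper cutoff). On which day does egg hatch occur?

day 8

Daily DD above 5.9 °C: 12.3, 0.0, 0.0, 2.9, 6.6, 16.6, 19.9, 3.1, 14.7, 13.2.
Cumulative: 12.3, 12.3, 12.3, 15.2, 21.8, 38.4, 58.3, 61.4, 76.1, 89.3.
The total first reaches 59 DD on day 8.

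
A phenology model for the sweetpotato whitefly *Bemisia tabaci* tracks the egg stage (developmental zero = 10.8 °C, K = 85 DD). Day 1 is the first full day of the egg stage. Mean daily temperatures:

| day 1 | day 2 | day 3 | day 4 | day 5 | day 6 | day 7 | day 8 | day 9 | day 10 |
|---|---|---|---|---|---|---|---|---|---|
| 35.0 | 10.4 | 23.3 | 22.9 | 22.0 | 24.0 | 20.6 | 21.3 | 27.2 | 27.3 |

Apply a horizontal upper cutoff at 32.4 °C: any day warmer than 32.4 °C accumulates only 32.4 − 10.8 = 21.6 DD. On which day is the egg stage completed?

Daily DD above 10.8 °C (capped at 21.6): 21.6, 0.0, 12.5, 12.1, 11.2, 13.2, 9.8, 10.5, 16.4, 16.5.
Cumulative: 21.6, 21.6, 34.1, 46.2, 57.4, 70.6, 80.4, 90.9, 107.3, 123.8.
The total first reaches 85 DD on day 8.

day 8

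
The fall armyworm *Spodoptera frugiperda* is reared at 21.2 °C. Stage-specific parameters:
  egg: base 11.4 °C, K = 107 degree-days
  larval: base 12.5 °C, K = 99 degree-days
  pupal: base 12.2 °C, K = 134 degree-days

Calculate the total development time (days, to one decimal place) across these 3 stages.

egg: 107 / (21.2 − 11.4) = 107 / 9.8 = 10.918 d.
larval: 99 / (21.2 − 12.5) = 99 / 8.7 = 11.379 d.
pupal: 134 / (21.2 − 12.2) = 134 / 9.0 = 14.889 d.
Sum = 37.187 ≈ 37.2 days.

37.2 days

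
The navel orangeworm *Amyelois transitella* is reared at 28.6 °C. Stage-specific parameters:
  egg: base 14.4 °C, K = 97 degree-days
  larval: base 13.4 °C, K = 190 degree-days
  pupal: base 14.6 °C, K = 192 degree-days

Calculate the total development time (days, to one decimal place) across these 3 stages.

egg: 97 / (28.6 − 14.4) = 97 / 14.2 = 6.831 d.
larval: 190 / (28.6 − 13.4) = 190 / 15.2 = 12.500 d.
pupal: 192 / (28.6 − 14.6) = 192 / 14.0 = 13.714 d.
Sum = 33.045 ≈ 33.0 days.

33.0 days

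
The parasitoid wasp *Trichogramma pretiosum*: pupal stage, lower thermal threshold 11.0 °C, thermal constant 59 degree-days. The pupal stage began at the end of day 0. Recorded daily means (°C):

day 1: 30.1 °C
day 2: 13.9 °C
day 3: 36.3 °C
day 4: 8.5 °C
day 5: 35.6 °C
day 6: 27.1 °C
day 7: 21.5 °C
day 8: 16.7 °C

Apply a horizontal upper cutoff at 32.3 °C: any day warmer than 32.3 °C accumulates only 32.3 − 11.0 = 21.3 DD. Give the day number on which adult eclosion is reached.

day 5

Daily DD above 11.0 °C (capped at 21.3): 19.1, 2.9, 21.3, 0.0, 21.3, 16.1, 10.5, 5.7.
Cumulative: 19.1, 22.0, 43.3, 43.3, 64.6, 80.7, 91.2, 96.9.
The total first reaches 59 DD on day 5.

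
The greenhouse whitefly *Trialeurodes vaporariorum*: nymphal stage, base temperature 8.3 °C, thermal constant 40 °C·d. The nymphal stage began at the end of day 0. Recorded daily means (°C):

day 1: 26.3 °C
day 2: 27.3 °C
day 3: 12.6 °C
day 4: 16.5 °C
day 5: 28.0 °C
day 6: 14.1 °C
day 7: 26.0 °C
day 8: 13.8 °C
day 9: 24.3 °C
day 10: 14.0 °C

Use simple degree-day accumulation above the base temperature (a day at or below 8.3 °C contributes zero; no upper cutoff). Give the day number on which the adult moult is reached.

day 3

Daily DD above 8.3 °C: 18.0, 19.0, 4.3, 8.2, 19.7, 5.8, 17.7, 5.5, 16.0, 5.7.
Cumulative: 18.0, 37.0, 41.3, 49.5, 69.2, 75.0, 92.7, 98.2, 114.2, 119.9.
The total first reaches 40 DD on day 3.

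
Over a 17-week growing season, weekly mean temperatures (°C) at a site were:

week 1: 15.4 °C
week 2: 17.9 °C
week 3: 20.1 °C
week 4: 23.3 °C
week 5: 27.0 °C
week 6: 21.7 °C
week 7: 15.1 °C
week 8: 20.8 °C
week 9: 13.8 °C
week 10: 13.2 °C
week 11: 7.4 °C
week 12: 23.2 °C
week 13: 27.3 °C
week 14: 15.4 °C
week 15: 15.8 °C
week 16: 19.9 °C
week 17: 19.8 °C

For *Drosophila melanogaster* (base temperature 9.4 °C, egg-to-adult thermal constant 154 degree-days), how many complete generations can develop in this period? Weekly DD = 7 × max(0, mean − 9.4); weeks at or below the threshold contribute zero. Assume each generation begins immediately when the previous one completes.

7 generations

Weekly DD (7 × max(0, T̄ − 9.4)): 42.0, 59.5, 74.9, 97.3, 123.2, 86.1, 39.9, 79.8, 30.8, 26.6, 0.0, 96.6, 125.3, 42.0, 44.8, 73.5, 72.8.
Season total = 1115.1 DD.
Complete generations = ⌊1115.1 / 154⌋ = 7.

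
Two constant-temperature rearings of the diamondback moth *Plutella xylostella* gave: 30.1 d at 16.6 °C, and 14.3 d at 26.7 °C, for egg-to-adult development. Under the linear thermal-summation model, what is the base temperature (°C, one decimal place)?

Equal thermal constants: D₁(T₁ − T_b) = D₂(T₂ − T_b).
30.1·(16.6 − T_b) = 14.3·(26.7 − T_b)
T_b = (30.1·16.6 − 14.3·26.7) / (30.1 − 14.3) = 117.85 / 15.8 = 7.459 °C ≈ 7.5 °C.

7.5 °C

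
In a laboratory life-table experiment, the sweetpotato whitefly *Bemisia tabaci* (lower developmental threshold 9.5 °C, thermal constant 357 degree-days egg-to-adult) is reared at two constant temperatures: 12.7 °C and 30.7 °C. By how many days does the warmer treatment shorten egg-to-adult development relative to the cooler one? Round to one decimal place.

94.7 days

At 12.7 °C: 357 / (12.7 − 9.5) = 357 / 3.2 = 111.563 d.
At 30.7 °C: 357 / (30.7 − 9.5) = 357 / 21.2 = 16.840 d.
Difference = |111.563 − 16.840| = 94.723 ≈ 94.7 days.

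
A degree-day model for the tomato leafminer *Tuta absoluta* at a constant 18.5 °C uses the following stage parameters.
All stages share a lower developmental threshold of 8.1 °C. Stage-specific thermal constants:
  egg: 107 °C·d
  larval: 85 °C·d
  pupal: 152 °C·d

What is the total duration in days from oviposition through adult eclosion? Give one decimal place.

Daily accumulation at 18.5 °C = 18.5 − 8.1 = 10.4 DD/day.
Total K = 107 + 85 + 152 = 344 DD.
Total duration = 344 / 10.4 = 33.077 ≈ 33.1 days.

33.1 days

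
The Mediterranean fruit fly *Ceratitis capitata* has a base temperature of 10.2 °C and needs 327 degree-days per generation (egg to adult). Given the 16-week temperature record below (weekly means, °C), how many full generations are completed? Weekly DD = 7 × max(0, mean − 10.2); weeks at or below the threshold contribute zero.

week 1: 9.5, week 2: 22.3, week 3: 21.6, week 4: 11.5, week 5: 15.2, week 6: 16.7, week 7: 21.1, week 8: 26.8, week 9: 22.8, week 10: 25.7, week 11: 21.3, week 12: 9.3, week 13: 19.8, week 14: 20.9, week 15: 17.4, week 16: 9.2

Weekly DD (7 × max(0, T̄ − 10.2)): 0.0, 84.7, 79.8, 9.1, 35.0, 45.5, 76.3, 116.2, 88.2, 108.5, 77.7, 0.0, 67.2, 74.9, 50.4, 0.0.
Season total = 913.5 DD.
Complete generations = ⌊913.5 / 327⌋ = 2.

2 generations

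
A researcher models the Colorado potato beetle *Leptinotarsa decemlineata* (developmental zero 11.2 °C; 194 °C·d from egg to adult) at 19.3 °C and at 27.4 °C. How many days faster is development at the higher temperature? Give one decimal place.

At 19.3 °C: 194 / (19.3 − 11.2) = 194 / 8.1 = 23.951 d.
At 27.4 °C: 194 / (27.4 − 11.2) = 194 / 16.2 = 11.975 d.
Difference = |23.951 − 11.975| = 11.975 ≈ 12.0 days.

12.0 days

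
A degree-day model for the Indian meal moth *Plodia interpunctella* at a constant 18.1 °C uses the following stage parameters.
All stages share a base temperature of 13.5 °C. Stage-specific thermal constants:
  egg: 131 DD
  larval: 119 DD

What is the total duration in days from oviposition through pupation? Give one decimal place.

54.3 days

Daily accumulation at 18.1 °C = 18.1 − 13.5 = 4.6 DD/day.
Total K = 131 + 119 = 250 DD.
Total duration = 250 / 4.6 = 54.348 ≈ 54.3 days.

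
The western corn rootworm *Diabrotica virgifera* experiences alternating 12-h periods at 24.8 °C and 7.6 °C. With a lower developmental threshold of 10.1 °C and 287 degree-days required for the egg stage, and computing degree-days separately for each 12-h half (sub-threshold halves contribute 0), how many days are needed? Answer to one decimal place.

Day half: max(0, 24.8 − 10.1) × 0.5 = 14.7 × 0.5 = 7.35 DD.
Night half: max(0, 7.6 − 10.1) × 0.5 = 0.0 × 0.5 = 0.00 DD.
Per 24 h: 7.35 DD/day.
Duration = 287 / 7.35 = 39.048 ≈ 39.0 days.

39.0 days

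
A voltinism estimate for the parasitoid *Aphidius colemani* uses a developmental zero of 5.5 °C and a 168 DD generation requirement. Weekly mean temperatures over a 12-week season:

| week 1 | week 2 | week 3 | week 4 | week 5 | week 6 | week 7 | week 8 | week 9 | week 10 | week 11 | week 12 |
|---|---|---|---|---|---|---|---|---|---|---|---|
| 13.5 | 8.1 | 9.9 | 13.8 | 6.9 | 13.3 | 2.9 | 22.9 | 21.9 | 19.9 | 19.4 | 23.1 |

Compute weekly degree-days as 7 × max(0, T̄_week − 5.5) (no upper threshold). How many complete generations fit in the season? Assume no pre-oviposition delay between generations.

Weekly DD (7 × max(0, T̄ − 5.5)): 56.0, 18.2, 30.8, 58.1, 9.8, 54.6, 0.0, 121.8, 114.8, 100.8, 97.3, 123.2.
Season total = 785.4 DD.
Complete generations = ⌊785.4 / 168⌋ = 4.

4 generations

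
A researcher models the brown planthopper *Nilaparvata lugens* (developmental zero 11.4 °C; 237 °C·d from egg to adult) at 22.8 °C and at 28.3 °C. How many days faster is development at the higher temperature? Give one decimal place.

6.8 days

At 22.8 °C: 237 / (22.8 − 11.4) = 237 / 11.4 = 20.789 d.
At 28.3 °C: 237 / (28.3 − 11.4) = 237 / 16.9 = 14.024 d.
Difference = |20.789 − 14.024| = 6.766 ≈ 6.8 days.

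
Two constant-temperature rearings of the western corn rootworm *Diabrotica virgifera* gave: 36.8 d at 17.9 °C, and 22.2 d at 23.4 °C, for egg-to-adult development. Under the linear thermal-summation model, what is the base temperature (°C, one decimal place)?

9.5 °C

Linear rate model ⇒ the product D·(T − T_b) is constant across temperatures.
36.8·(17.9 − T_b) = 22.2·(23.4 − T_b)
T_b = (36.8·17.9 − 22.2·23.4) / (36.8 − 22.2) = 139.24 / 14.6 = 9.537 °C ≈ 9.5 °C.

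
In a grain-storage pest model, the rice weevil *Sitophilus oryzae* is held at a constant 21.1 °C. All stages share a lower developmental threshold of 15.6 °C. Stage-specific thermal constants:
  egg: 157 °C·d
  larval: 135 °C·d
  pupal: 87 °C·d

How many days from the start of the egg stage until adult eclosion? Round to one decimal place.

68.9 days

Daily accumulation at 21.1 °C = 21.1 − 15.6 = 5.5 DD/day.
Total K = 157 + 135 + 87 = 379 DD.
Total duration = 379 / 5.5 = 68.909 ≈ 68.9 days.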